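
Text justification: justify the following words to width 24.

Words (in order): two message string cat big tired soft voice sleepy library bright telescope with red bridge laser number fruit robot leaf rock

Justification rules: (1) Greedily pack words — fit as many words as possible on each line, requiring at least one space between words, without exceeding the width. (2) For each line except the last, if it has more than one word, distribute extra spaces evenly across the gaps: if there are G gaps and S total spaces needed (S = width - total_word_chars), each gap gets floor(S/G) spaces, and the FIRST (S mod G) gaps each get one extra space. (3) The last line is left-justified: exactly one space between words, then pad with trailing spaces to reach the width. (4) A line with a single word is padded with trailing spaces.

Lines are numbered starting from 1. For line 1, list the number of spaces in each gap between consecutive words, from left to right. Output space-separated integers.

Answer: 2 2 1

Derivation:
Line 1: ['two', 'message', 'string', 'cat'] (min_width=22, slack=2)
Line 2: ['big', 'tired', 'soft', 'voice'] (min_width=20, slack=4)
Line 3: ['sleepy', 'library', 'bright'] (min_width=21, slack=3)
Line 4: ['telescope', 'with', 'red'] (min_width=18, slack=6)
Line 5: ['bridge', 'laser', 'number'] (min_width=19, slack=5)
Line 6: ['fruit', 'robot', 'leaf', 'rock'] (min_width=21, slack=3)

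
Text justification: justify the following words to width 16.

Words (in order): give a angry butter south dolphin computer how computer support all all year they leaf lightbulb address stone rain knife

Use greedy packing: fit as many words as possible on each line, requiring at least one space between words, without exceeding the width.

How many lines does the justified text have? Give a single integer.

Line 1: ['give', 'a', 'angry'] (min_width=12, slack=4)
Line 2: ['butter', 'south'] (min_width=12, slack=4)
Line 3: ['dolphin', 'computer'] (min_width=16, slack=0)
Line 4: ['how', 'computer'] (min_width=12, slack=4)
Line 5: ['support', 'all', 'all'] (min_width=15, slack=1)
Line 6: ['year', 'they', 'leaf'] (min_width=14, slack=2)
Line 7: ['lightbulb'] (min_width=9, slack=7)
Line 8: ['address', 'stone'] (min_width=13, slack=3)
Line 9: ['rain', 'knife'] (min_width=10, slack=6)
Total lines: 9

Answer: 9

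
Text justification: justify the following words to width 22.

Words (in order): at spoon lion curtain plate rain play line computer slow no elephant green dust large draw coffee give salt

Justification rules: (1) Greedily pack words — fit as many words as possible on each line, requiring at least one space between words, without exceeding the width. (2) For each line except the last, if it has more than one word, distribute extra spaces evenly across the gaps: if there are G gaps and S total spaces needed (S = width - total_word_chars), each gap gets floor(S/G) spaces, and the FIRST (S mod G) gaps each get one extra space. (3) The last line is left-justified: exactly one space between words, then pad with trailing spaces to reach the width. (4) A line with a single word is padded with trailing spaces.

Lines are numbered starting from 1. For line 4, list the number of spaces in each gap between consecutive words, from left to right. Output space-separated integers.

Line 1: ['at', 'spoon', 'lion', 'curtain'] (min_width=21, slack=1)
Line 2: ['plate', 'rain', 'play', 'line'] (min_width=20, slack=2)
Line 3: ['computer', 'slow', 'no'] (min_width=16, slack=6)
Line 4: ['elephant', 'green', 'dust'] (min_width=19, slack=3)
Line 5: ['large', 'draw', 'coffee', 'give'] (min_width=22, slack=0)
Line 6: ['salt'] (min_width=4, slack=18)

Answer: 3 2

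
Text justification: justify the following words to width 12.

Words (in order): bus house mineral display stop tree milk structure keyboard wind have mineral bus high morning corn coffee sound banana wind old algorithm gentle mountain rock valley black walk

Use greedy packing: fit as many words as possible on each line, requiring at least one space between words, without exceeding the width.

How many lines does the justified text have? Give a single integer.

Line 1: ['bus', 'house'] (min_width=9, slack=3)
Line 2: ['mineral'] (min_width=7, slack=5)
Line 3: ['display', 'stop'] (min_width=12, slack=0)
Line 4: ['tree', 'milk'] (min_width=9, slack=3)
Line 5: ['structure'] (min_width=9, slack=3)
Line 6: ['keyboard'] (min_width=8, slack=4)
Line 7: ['wind', 'have'] (min_width=9, slack=3)
Line 8: ['mineral', 'bus'] (min_width=11, slack=1)
Line 9: ['high', 'morning'] (min_width=12, slack=0)
Line 10: ['corn', 'coffee'] (min_width=11, slack=1)
Line 11: ['sound', 'banana'] (min_width=12, slack=0)
Line 12: ['wind', 'old'] (min_width=8, slack=4)
Line 13: ['algorithm'] (min_width=9, slack=3)
Line 14: ['gentle'] (min_width=6, slack=6)
Line 15: ['mountain'] (min_width=8, slack=4)
Line 16: ['rock', 'valley'] (min_width=11, slack=1)
Line 17: ['black', 'walk'] (min_width=10, slack=2)
Total lines: 17

Answer: 17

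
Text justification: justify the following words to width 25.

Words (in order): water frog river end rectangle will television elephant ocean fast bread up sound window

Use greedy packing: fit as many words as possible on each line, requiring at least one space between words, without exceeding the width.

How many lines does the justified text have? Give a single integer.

Answer: 4

Derivation:
Line 1: ['water', 'frog', 'river', 'end'] (min_width=20, slack=5)
Line 2: ['rectangle', 'will', 'television'] (min_width=25, slack=0)
Line 3: ['elephant', 'ocean', 'fast', 'bread'] (min_width=25, slack=0)
Line 4: ['up', 'sound', 'window'] (min_width=15, slack=10)
Total lines: 4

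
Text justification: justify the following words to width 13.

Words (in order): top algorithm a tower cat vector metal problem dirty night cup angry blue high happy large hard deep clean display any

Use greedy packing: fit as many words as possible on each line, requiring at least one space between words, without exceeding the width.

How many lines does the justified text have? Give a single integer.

Answer: 10

Derivation:
Line 1: ['top', 'algorithm'] (min_width=13, slack=0)
Line 2: ['a', 'tower', 'cat'] (min_width=11, slack=2)
Line 3: ['vector', 'metal'] (min_width=12, slack=1)
Line 4: ['problem', 'dirty'] (min_width=13, slack=0)
Line 5: ['night', 'cup'] (min_width=9, slack=4)
Line 6: ['angry', 'blue'] (min_width=10, slack=3)
Line 7: ['high', 'happy'] (min_width=10, slack=3)
Line 8: ['large', 'hard'] (min_width=10, slack=3)
Line 9: ['deep', 'clean'] (min_width=10, slack=3)
Line 10: ['display', 'any'] (min_width=11, slack=2)
Total lines: 10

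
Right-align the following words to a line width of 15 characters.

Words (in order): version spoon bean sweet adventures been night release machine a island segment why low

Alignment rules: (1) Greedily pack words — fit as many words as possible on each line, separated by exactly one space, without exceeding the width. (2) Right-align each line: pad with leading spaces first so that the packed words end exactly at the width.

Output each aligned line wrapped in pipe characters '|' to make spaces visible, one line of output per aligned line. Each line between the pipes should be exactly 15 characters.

Line 1: ['version', 'spoon'] (min_width=13, slack=2)
Line 2: ['bean', 'sweet'] (min_width=10, slack=5)
Line 3: ['adventures', 'been'] (min_width=15, slack=0)
Line 4: ['night', 'release'] (min_width=13, slack=2)
Line 5: ['machine', 'a'] (min_width=9, slack=6)
Line 6: ['island', 'segment'] (min_width=14, slack=1)
Line 7: ['why', 'low'] (min_width=7, slack=8)

Answer: |  version spoon|
|     bean sweet|
|adventures been|
|  night release|
|      machine a|
| island segment|
|        why low|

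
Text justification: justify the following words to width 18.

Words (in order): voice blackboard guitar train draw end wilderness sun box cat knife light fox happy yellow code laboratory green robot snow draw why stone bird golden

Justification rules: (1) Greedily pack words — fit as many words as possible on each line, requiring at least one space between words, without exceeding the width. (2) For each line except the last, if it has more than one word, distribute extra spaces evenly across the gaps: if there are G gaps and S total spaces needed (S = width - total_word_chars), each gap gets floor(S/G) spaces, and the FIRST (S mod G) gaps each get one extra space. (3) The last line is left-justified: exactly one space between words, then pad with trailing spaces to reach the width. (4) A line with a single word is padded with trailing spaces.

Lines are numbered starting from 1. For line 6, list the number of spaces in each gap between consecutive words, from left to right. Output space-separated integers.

Answer: 8

Derivation:
Line 1: ['voice', 'blackboard'] (min_width=16, slack=2)
Line 2: ['guitar', 'train', 'draw'] (min_width=17, slack=1)
Line 3: ['end', 'wilderness', 'sun'] (min_width=18, slack=0)
Line 4: ['box', 'cat', 'knife'] (min_width=13, slack=5)
Line 5: ['light', 'fox', 'happy'] (min_width=15, slack=3)
Line 6: ['yellow', 'code'] (min_width=11, slack=7)
Line 7: ['laboratory', 'green'] (min_width=16, slack=2)
Line 8: ['robot', 'snow', 'draw'] (min_width=15, slack=3)
Line 9: ['why', 'stone', 'bird'] (min_width=14, slack=4)
Line 10: ['golden'] (min_width=6, slack=12)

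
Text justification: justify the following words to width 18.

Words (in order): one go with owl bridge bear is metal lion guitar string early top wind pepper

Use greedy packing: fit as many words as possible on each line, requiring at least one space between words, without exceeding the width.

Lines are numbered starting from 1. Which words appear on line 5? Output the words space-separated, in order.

Line 1: ['one', 'go', 'with', 'owl'] (min_width=15, slack=3)
Line 2: ['bridge', 'bear', 'is'] (min_width=14, slack=4)
Line 3: ['metal', 'lion', 'guitar'] (min_width=17, slack=1)
Line 4: ['string', 'early', 'top'] (min_width=16, slack=2)
Line 5: ['wind', 'pepper'] (min_width=11, slack=7)

Answer: wind pepper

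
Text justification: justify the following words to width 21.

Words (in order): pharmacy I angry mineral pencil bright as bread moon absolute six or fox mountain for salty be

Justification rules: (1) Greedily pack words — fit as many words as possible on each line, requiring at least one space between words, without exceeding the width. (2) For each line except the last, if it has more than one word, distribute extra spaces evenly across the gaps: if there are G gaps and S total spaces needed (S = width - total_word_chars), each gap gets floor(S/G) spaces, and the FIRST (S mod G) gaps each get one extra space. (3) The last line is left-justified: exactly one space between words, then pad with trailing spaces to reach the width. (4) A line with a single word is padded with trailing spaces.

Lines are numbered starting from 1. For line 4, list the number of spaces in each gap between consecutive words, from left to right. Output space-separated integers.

Line 1: ['pharmacy', 'I', 'angry'] (min_width=16, slack=5)
Line 2: ['mineral', 'pencil', 'bright'] (min_width=21, slack=0)
Line 3: ['as', 'bread', 'moon'] (min_width=13, slack=8)
Line 4: ['absolute', 'six', 'or', 'fox'] (min_width=19, slack=2)
Line 5: ['mountain', 'for', 'salty', 'be'] (min_width=21, slack=0)

Answer: 2 2 1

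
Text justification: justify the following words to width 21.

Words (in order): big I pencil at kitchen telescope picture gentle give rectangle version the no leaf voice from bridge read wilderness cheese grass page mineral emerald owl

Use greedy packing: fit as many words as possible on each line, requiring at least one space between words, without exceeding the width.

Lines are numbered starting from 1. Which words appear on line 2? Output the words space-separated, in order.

Answer: kitchen telescope

Derivation:
Line 1: ['big', 'I', 'pencil', 'at'] (min_width=15, slack=6)
Line 2: ['kitchen', 'telescope'] (min_width=17, slack=4)
Line 3: ['picture', 'gentle', 'give'] (min_width=19, slack=2)
Line 4: ['rectangle', 'version', 'the'] (min_width=21, slack=0)
Line 5: ['no', 'leaf', 'voice', 'from'] (min_width=18, slack=3)
Line 6: ['bridge', 'read'] (min_width=11, slack=10)
Line 7: ['wilderness', 'cheese'] (min_width=17, slack=4)
Line 8: ['grass', 'page', 'mineral'] (min_width=18, slack=3)
Line 9: ['emerald', 'owl'] (min_width=11, slack=10)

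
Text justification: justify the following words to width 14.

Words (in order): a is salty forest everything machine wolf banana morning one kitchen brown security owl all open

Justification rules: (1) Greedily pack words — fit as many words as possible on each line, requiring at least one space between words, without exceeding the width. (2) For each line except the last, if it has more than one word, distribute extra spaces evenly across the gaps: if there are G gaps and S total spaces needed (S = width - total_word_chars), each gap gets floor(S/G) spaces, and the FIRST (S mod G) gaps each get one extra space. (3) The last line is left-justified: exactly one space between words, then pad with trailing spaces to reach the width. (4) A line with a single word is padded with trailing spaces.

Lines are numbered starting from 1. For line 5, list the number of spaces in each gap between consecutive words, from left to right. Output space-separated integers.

Line 1: ['a', 'is', 'salty'] (min_width=10, slack=4)
Line 2: ['forest'] (min_width=6, slack=8)
Line 3: ['everything'] (min_width=10, slack=4)
Line 4: ['machine', 'wolf'] (min_width=12, slack=2)
Line 5: ['banana', 'morning'] (min_width=14, slack=0)
Line 6: ['one', 'kitchen'] (min_width=11, slack=3)
Line 7: ['brown', 'security'] (min_width=14, slack=0)
Line 8: ['owl', 'all', 'open'] (min_width=12, slack=2)

Answer: 1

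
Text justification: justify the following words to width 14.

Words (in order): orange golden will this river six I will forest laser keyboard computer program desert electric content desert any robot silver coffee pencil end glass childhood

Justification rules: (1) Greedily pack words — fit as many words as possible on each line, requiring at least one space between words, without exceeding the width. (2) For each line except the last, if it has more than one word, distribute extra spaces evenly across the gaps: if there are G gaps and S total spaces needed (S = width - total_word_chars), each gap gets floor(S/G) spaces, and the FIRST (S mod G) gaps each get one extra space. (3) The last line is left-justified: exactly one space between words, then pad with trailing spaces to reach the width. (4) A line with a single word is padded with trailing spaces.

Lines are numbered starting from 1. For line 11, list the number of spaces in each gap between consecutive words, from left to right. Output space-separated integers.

Answer: 2

Derivation:
Line 1: ['orange', 'golden'] (min_width=13, slack=1)
Line 2: ['will', 'this'] (min_width=9, slack=5)
Line 3: ['river', 'six', 'I'] (min_width=11, slack=3)
Line 4: ['will', 'forest'] (min_width=11, slack=3)
Line 5: ['laser', 'keyboard'] (min_width=14, slack=0)
Line 6: ['computer'] (min_width=8, slack=6)
Line 7: ['program', 'desert'] (min_width=14, slack=0)
Line 8: ['electric'] (min_width=8, slack=6)
Line 9: ['content', 'desert'] (min_width=14, slack=0)
Line 10: ['any', 'robot'] (min_width=9, slack=5)
Line 11: ['silver', 'coffee'] (min_width=13, slack=1)
Line 12: ['pencil', 'end'] (min_width=10, slack=4)
Line 13: ['glass'] (min_width=5, slack=9)
Line 14: ['childhood'] (min_width=9, slack=5)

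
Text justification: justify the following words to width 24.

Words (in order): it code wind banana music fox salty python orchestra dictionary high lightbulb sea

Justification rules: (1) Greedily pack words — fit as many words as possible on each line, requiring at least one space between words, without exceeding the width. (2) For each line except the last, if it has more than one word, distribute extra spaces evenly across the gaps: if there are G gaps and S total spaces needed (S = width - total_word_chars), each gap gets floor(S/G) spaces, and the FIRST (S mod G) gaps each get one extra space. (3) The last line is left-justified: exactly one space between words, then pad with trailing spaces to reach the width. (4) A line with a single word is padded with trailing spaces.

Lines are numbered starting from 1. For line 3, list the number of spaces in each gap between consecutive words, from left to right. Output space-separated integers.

Line 1: ['it', 'code', 'wind', 'banana'] (min_width=19, slack=5)
Line 2: ['music', 'fox', 'salty', 'python'] (min_width=22, slack=2)
Line 3: ['orchestra', 'dictionary'] (min_width=20, slack=4)
Line 4: ['high', 'lightbulb', 'sea'] (min_width=18, slack=6)

Answer: 5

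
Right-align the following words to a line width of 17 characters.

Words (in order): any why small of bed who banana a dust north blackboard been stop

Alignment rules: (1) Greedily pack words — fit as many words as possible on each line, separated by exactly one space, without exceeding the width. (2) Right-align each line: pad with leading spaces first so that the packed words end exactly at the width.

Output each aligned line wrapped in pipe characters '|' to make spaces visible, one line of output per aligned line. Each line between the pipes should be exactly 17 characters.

Line 1: ['any', 'why', 'small', 'of'] (min_width=16, slack=1)
Line 2: ['bed', 'who', 'banana', 'a'] (min_width=16, slack=1)
Line 3: ['dust', 'north'] (min_width=10, slack=7)
Line 4: ['blackboard', 'been'] (min_width=15, slack=2)
Line 5: ['stop'] (min_width=4, slack=13)

Answer: | any why small of|
| bed who banana a|
|       dust north|
|  blackboard been|
|             stop|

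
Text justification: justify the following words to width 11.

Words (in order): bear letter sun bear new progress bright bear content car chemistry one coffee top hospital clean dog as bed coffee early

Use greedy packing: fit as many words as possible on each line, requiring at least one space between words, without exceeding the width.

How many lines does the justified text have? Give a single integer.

Line 1: ['bear', 'letter'] (min_width=11, slack=0)
Line 2: ['sun', 'bear'] (min_width=8, slack=3)
Line 3: ['new'] (min_width=3, slack=8)
Line 4: ['progress'] (min_width=8, slack=3)
Line 5: ['bright', 'bear'] (min_width=11, slack=0)
Line 6: ['content', 'car'] (min_width=11, slack=0)
Line 7: ['chemistry'] (min_width=9, slack=2)
Line 8: ['one', 'coffee'] (min_width=10, slack=1)
Line 9: ['top'] (min_width=3, slack=8)
Line 10: ['hospital'] (min_width=8, slack=3)
Line 11: ['clean', 'dog'] (min_width=9, slack=2)
Line 12: ['as', 'bed'] (min_width=6, slack=5)
Line 13: ['coffee'] (min_width=6, slack=5)
Line 14: ['early'] (min_width=5, slack=6)
Total lines: 14

Answer: 14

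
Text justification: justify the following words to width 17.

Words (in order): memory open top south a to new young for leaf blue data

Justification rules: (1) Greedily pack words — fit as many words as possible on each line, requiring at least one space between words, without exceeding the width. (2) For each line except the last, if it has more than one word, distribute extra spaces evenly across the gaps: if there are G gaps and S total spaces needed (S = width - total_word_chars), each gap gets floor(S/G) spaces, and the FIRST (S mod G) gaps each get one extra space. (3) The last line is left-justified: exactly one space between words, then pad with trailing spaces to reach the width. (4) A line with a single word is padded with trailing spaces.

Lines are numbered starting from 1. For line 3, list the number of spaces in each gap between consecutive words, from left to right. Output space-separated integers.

Answer: 3 2

Derivation:
Line 1: ['memory', 'open', 'top'] (min_width=15, slack=2)
Line 2: ['south', 'a', 'to', 'new'] (min_width=14, slack=3)
Line 3: ['young', 'for', 'leaf'] (min_width=14, slack=3)
Line 4: ['blue', 'data'] (min_width=9, slack=8)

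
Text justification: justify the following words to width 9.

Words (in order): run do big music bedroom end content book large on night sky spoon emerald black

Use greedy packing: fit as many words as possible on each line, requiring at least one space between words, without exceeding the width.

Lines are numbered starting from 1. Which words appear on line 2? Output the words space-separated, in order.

Line 1: ['run', 'do'] (min_width=6, slack=3)
Line 2: ['big', 'music'] (min_width=9, slack=0)
Line 3: ['bedroom'] (min_width=7, slack=2)
Line 4: ['end'] (min_width=3, slack=6)
Line 5: ['content'] (min_width=7, slack=2)
Line 6: ['book'] (min_width=4, slack=5)
Line 7: ['large', 'on'] (min_width=8, slack=1)
Line 8: ['night', 'sky'] (min_width=9, slack=0)
Line 9: ['spoon'] (min_width=5, slack=4)
Line 10: ['emerald'] (min_width=7, slack=2)
Line 11: ['black'] (min_width=5, slack=4)

Answer: big music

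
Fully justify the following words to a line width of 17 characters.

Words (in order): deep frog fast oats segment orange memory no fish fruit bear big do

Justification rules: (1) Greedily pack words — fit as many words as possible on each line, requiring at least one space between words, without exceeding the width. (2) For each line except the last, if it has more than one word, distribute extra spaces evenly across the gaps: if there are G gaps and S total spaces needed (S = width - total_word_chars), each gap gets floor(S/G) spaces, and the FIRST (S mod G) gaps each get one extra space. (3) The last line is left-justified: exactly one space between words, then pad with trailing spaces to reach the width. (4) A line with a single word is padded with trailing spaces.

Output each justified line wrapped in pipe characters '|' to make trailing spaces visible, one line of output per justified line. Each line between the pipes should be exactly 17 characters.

Line 1: ['deep', 'frog', 'fast'] (min_width=14, slack=3)
Line 2: ['oats', 'segment'] (min_width=12, slack=5)
Line 3: ['orange', 'memory', 'no'] (min_width=16, slack=1)
Line 4: ['fish', 'fruit', 'bear'] (min_width=15, slack=2)
Line 5: ['big', 'do'] (min_width=6, slack=11)

Answer: |deep   frog  fast|
|oats      segment|
|orange  memory no|
|fish  fruit  bear|
|big do           |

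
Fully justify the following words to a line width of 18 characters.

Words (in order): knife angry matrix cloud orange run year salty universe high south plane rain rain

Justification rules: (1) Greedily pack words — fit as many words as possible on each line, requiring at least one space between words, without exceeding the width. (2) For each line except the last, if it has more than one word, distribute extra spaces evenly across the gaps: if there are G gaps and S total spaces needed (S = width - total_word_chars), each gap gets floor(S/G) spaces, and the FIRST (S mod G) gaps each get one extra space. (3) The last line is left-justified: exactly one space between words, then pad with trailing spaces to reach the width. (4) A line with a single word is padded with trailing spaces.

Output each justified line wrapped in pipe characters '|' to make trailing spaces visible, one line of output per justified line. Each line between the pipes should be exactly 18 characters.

Answer: |knife angry matrix|
|cloud  orange  run|
|year         salty|
|universe      high|
|south  plane  rain|
|rain              |

Derivation:
Line 1: ['knife', 'angry', 'matrix'] (min_width=18, slack=0)
Line 2: ['cloud', 'orange', 'run'] (min_width=16, slack=2)
Line 3: ['year', 'salty'] (min_width=10, slack=8)
Line 4: ['universe', 'high'] (min_width=13, slack=5)
Line 5: ['south', 'plane', 'rain'] (min_width=16, slack=2)
Line 6: ['rain'] (min_width=4, slack=14)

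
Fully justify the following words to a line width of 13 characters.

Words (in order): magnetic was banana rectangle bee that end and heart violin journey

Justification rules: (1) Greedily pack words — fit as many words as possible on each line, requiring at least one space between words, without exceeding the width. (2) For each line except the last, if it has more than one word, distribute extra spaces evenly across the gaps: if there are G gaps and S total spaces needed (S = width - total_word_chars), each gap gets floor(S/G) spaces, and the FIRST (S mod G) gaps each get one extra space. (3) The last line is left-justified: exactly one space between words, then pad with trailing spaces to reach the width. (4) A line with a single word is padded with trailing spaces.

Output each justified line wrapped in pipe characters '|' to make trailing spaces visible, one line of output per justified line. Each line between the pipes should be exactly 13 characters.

Answer: |magnetic  was|
|banana       |
|rectangle bee|
|that  end and|
|heart  violin|
|journey      |

Derivation:
Line 1: ['magnetic', 'was'] (min_width=12, slack=1)
Line 2: ['banana'] (min_width=6, slack=7)
Line 3: ['rectangle', 'bee'] (min_width=13, slack=0)
Line 4: ['that', 'end', 'and'] (min_width=12, slack=1)
Line 5: ['heart', 'violin'] (min_width=12, slack=1)
Line 6: ['journey'] (min_width=7, slack=6)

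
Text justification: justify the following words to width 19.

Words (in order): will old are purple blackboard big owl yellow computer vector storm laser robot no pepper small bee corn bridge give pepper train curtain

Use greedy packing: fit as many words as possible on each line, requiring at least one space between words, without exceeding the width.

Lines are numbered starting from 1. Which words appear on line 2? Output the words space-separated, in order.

Answer: blackboard big owl

Derivation:
Line 1: ['will', 'old', 'are', 'purple'] (min_width=19, slack=0)
Line 2: ['blackboard', 'big', 'owl'] (min_width=18, slack=1)
Line 3: ['yellow', 'computer'] (min_width=15, slack=4)
Line 4: ['vector', 'storm', 'laser'] (min_width=18, slack=1)
Line 5: ['robot', 'no', 'pepper'] (min_width=15, slack=4)
Line 6: ['small', 'bee', 'corn'] (min_width=14, slack=5)
Line 7: ['bridge', 'give', 'pepper'] (min_width=18, slack=1)
Line 8: ['train', 'curtain'] (min_width=13, slack=6)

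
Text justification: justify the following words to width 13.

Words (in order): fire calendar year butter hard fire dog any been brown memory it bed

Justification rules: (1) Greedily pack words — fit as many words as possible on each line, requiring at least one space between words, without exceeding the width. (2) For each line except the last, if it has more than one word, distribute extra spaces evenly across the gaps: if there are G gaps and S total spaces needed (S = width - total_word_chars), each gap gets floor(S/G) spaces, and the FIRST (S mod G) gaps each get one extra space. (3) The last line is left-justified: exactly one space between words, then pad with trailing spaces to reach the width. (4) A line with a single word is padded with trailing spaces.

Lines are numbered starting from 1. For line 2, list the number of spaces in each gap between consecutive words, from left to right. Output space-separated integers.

Line 1: ['fire', 'calendar'] (min_width=13, slack=0)
Line 2: ['year', 'butter'] (min_width=11, slack=2)
Line 3: ['hard', 'fire', 'dog'] (min_width=13, slack=0)
Line 4: ['any', 'been'] (min_width=8, slack=5)
Line 5: ['brown', 'memory'] (min_width=12, slack=1)
Line 6: ['it', 'bed'] (min_width=6, slack=7)

Answer: 3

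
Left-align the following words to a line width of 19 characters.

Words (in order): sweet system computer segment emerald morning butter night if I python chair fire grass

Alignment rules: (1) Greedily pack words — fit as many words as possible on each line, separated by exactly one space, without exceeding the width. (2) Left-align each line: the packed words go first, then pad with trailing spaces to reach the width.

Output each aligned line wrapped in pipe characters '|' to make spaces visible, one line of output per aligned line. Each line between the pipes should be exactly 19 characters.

Answer: |sweet system       |
|computer segment   |
|emerald morning    |
|butter night if I  |
|python chair fire  |
|grass              |

Derivation:
Line 1: ['sweet', 'system'] (min_width=12, slack=7)
Line 2: ['computer', 'segment'] (min_width=16, slack=3)
Line 3: ['emerald', 'morning'] (min_width=15, slack=4)
Line 4: ['butter', 'night', 'if', 'I'] (min_width=17, slack=2)
Line 5: ['python', 'chair', 'fire'] (min_width=17, slack=2)
Line 6: ['grass'] (min_width=5, slack=14)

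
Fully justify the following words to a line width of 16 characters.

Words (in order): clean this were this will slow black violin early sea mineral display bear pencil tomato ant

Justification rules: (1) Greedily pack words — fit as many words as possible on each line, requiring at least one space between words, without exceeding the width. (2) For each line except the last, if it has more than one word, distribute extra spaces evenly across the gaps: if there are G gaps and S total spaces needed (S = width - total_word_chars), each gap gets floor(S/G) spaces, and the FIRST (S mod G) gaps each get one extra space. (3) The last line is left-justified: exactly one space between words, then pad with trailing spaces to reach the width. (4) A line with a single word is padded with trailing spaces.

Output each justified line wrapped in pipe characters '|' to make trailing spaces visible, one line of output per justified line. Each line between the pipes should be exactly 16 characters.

Line 1: ['clean', 'this', 'were'] (min_width=15, slack=1)
Line 2: ['this', 'will', 'slow'] (min_width=14, slack=2)
Line 3: ['black', 'violin'] (min_width=12, slack=4)
Line 4: ['early', 'sea'] (min_width=9, slack=7)
Line 5: ['mineral', 'display'] (min_width=15, slack=1)
Line 6: ['bear', 'pencil'] (min_width=11, slack=5)
Line 7: ['tomato', 'ant'] (min_width=10, slack=6)

Answer: |clean  this were|
|this  will  slow|
|black     violin|
|early        sea|
|mineral  display|
|bear      pencil|
|tomato ant      |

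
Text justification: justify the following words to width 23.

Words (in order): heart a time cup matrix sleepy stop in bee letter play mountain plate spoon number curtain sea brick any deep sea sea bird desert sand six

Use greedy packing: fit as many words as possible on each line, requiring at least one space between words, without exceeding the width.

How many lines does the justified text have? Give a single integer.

Line 1: ['heart', 'a', 'time', 'cup', 'matrix'] (min_width=23, slack=0)
Line 2: ['sleepy', 'stop', 'in', 'bee'] (min_width=18, slack=5)
Line 3: ['letter', 'play', 'mountain'] (min_width=20, slack=3)
Line 4: ['plate', 'spoon', 'number'] (min_width=18, slack=5)
Line 5: ['curtain', 'sea', 'brick', 'any'] (min_width=21, slack=2)
Line 6: ['deep', 'sea', 'sea', 'bird'] (min_width=17, slack=6)
Line 7: ['desert', 'sand', 'six'] (min_width=15, slack=8)
Total lines: 7

Answer: 7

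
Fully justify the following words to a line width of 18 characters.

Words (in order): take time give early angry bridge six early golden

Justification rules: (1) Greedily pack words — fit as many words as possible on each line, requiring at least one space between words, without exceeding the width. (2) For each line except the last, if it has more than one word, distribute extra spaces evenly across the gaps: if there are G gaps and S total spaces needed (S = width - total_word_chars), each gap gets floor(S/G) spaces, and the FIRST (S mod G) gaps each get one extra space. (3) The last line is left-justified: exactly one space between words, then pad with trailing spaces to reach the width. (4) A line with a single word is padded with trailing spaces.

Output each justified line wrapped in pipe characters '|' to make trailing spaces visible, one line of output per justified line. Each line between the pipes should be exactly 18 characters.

Answer: |take   time   give|
|early angry bridge|
|six early golden  |

Derivation:
Line 1: ['take', 'time', 'give'] (min_width=14, slack=4)
Line 2: ['early', 'angry', 'bridge'] (min_width=18, slack=0)
Line 3: ['six', 'early', 'golden'] (min_width=16, slack=2)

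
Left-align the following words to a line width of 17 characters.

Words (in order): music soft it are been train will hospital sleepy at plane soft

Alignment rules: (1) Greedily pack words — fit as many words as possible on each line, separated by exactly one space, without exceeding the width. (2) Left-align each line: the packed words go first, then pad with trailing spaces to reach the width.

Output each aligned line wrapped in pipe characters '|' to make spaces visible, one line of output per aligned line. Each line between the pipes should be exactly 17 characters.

Answer: |music soft it are|
|been train will  |
|hospital sleepy  |
|at plane soft    |

Derivation:
Line 1: ['music', 'soft', 'it', 'are'] (min_width=17, slack=0)
Line 2: ['been', 'train', 'will'] (min_width=15, slack=2)
Line 3: ['hospital', 'sleepy'] (min_width=15, slack=2)
Line 4: ['at', 'plane', 'soft'] (min_width=13, slack=4)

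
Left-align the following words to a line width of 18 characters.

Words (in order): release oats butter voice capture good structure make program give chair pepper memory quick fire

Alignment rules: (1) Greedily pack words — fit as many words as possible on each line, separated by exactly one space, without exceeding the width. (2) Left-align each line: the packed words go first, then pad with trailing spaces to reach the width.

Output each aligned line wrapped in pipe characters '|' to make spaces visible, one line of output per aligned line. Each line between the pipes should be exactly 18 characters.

Answer: |release oats      |
|butter voice      |
|capture good      |
|structure make    |
|program give chair|
|pepper memory     |
|quick fire        |

Derivation:
Line 1: ['release', 'oats'] (min_width=12, slack=6)
Line 2: ['butter', 'voice'] (min_width=12, slack=6)
Line 3: ['capture', 'good'] (min_width=12, slack=6)
Line 4: ['structure', 'make'] (min_width=14, slack=4)
Line 5: ['program', 'give', 'chair'] (min_width=18, slack=0)
Line 6: ['pepper', 'memory'] (min_width=13, slack=5)
Line 7: ['quick', 'fire'] (min_width=10, slack=8)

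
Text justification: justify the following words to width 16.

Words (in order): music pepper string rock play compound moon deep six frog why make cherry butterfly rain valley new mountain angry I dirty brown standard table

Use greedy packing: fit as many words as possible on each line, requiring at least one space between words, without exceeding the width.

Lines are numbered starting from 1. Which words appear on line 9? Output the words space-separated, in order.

Line 1: ['music', 'pepper'] (min_width=12, slack=4)
Line 2: ['string', 'rock', 'play'] (min_width=16, slack=0)
Line 3: ['compound', 'moon'] (min_width=13, slack=3)
Line 4: ['deep', 'six', 'frog'] (min_width=13, slack=3)
Line 5: ['why', 'make', 'cherry'] (min_width=15, slack=1)
Line 6: ['butterfly', 'rain'] (min_width=14, slack=2)
Line 7: ['valley', 'new'] (min_width=10, slack=6)
Line 8: ['mountain', 'angry', 'I'] (min_width=16, slack=0)
Line 9: ['dirty', 'brown'] (min_width=11, slack=5)
Line 10: ['standard', 'table'] (min_width=14, slack=2)

Answer: dirty brown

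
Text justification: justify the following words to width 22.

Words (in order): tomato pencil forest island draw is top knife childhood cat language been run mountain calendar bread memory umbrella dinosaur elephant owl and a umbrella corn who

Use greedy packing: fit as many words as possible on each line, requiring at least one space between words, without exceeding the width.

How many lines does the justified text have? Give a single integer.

Answer: 9

Derivation:
Line 1: ['tomato', 'pencil', 'forest'] (min_width=20, slack=2)
Line 2: ['island', 'draw', 'is', 'top'] (min_width=18, slack=4)
Line 3: ['knife', 'childhood', 'cat'] (min_width=19, slack=3)
Line 4: ['language', 'been', 'run'] (min_width=17, slack=5)
Line 5: ['mountain', 'calendar'] (min_width=17, slack=5)
Line 6: ['bread', 'memory', 'umbrella'] (min_width=21, slack=1)
Line 7: ['dinosaur', 'elephant', 'owl'] (min_width=21, slack=1)
Line 8: ['and', 'a', 'umbrella', 'corn'] (min_width=19, slack=3)
Line 9: ['who'] (min_width=3, slack=19)
Total lines: 9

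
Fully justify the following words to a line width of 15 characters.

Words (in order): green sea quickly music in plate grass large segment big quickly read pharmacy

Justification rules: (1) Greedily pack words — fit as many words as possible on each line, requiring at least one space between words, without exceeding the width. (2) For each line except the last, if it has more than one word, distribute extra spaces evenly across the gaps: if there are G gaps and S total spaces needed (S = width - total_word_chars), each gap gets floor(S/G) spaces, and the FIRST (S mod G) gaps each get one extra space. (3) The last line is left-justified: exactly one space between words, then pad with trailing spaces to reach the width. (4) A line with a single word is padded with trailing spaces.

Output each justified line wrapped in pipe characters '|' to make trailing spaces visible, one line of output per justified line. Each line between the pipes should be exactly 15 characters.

Answer: |green       sea|
|quickly   music|
|in  plate grass|
|large   segment|
|big     quickly|
|read pharmacy  |

Derivation:
Line 1: ['green', 'sea'] (min_width=9, slack=6)
Line 2: ['quickly', 'music'] (min_width=13, slack=2)
Line 3: ['in', 'plate', 'grass'] (min_width=14, slack=1)
Line 4: ['large', 'segment'] (min_width=13, slack=2)
Line 5: ['big', 'quickly'] (min_width=11, slack=4)
Line 6: ['read', 'pharmacy'] (min_width=13, slack=2)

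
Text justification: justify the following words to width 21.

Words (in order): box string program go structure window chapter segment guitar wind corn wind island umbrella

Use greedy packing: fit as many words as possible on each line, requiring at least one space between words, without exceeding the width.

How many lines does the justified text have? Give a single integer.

Line 1: ['box', 'string', 'program', 'go'] (min_width=21, slack=0)
Line 2: ['structure', 'window'] (min_width=16, slack=5)
Line 3: ['chapter', 'segment'] (min_width=15, slack=6)
Line 4: ['guitar', 'wind', 'corn', 'wind'] (min_width=21, slack=0)
Line 5: ['island', 'umbrella'] (min_width=15, slack=6)
Total lines: 5

Answer: 5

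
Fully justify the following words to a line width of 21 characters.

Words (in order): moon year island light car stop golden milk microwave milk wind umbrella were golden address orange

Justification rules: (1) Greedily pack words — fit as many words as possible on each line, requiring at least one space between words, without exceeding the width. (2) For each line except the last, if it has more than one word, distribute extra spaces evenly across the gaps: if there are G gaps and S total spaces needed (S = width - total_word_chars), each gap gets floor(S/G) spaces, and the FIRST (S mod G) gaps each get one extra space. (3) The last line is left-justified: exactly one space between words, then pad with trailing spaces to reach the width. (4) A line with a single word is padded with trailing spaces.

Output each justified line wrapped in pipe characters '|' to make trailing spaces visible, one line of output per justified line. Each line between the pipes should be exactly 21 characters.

Answer: |moon    year   island|
|light car stop golden|
|milk  microwave  milk|
|wind   umbrella  were|
|golden address orange|

Derivation:
Line 1: ['moon', 'year', 'island'] (min_width=16, slack=5)
Line 2: ['light', 'car', 'stop', 'golden'] (min_width=21, slack=0)
Line 3: ['milk', 'microwave', 'milk'] (min_width=19, slack=2)
Line 4: ['wind', 'umbrella', 'were'] (min_width=18, slack=3)
Line 5: ['golden', 'address', 'orange'] (min_width=21, slack=0)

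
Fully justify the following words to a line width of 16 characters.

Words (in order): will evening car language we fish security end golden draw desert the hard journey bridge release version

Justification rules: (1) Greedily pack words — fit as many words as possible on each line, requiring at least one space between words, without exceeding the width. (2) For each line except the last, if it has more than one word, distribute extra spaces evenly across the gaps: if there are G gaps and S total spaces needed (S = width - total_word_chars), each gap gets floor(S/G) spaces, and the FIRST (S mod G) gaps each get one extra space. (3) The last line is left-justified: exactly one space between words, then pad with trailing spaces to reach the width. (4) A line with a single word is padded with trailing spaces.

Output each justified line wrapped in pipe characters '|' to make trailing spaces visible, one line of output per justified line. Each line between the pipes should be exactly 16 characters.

Line 1: ['will', 'evening', 'car'] (min_width=16, slack=0)
Line 2: ['language', 'we', 'fish'] (min_width=16, slack=0)
Line 3: ['security', 'end'] (min_width=12, slack=4)
Line 4: ['golden', 'draw'] (min_width=11, slack=5)
Line 5: ['desert', 'the', 'hard'] (min_width=15, slack=1)
Line 6: ['journey', 'bridge'] (min_width=14, slack=2)
Line 7: ['release', 'version'] (min_width=15, slack=1)

Answer: |will evening car|
|language we fish|
|security     end|
|golden      draw|
|desert  the hard|
|journey   bridge|
|release version |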